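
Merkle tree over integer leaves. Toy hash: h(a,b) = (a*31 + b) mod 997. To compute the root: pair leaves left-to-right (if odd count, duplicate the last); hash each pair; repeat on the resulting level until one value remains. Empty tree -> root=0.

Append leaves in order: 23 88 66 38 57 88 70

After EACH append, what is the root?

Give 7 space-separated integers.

After append 23 (leaves=[23]):
  L0: [23]
  root=23
After append 88 (leaves=[23, 88]):
  L0: [23, 88]
  L1: h(23,88)=(23*31+88)%997=801 -> [801]
  root=801
After append 66 (leaves=[23, 88, 66]):
  L0: [23, 88, 66]
  L1: h(23,88)=(23*31+88)%997=801 h(66,66)=(66*31+66)%997=118 -> [801, 118]
  L2: h(801,118)=(801*31+118)%997=24 -> [24]
  root=24
After append 38 (leaves=[23, 88, 66, 38]):
  L0: [23, 88, 66, 38]
  L1: h(23,88)=(23*31+88)%997=801 h(66,38)=(66*31+38)%997=90 -> [801, 90]
  L2: h(801,90)=(801*31+90)%997=993 -> [993]
  root=993
After append 57 (leaves=[23, 88, 66, 38, 57]):
  L0: [23, 88, 66, 38, 57]
  L1: h(23,88)=(23*31+88)%997=801 h(66,38)=(66*31+38)%997=90 h(57,57)=(57*31+57)%997=827 -> [801, 90, 827]
  L2: h(801,90)=(801*31+90)%997=993 h(827,827)=(827*31+827)%997=542 -> [993, 542]
  L3: h(993,542)=(993*31+542)%997=418 -> [418]
  root=418
After append 88 (leaves=[23, 88, 66, 38, 57, 88]):
  L0: [23, 88, 66, 38, 57, 88]
  L1: h(23,88)=(23*31+88)%997=801 h(66,38)=(66*31+38)%997=90 h(57,88)=(57*31+88)%997=858 -> [801, 90, 858]
  L2: h(801,90)=(801*31+90)%997=993 h(858,858)=(858*31+858)%997=537 -> [993, 537]
  L3: h(993,537)=(993*31+537)%997=413 -> [413]
  root=413
After append 70 (leaves=[23, 88, 66, 38, 57, 88, 70]):
  L0: [23, 88, 66, 38, 57, 88, 70]
  L1: h(23,88)=(23*31+88)%997=801 h(66,38)=(66*31+38)%997=90 h(57,88)=(57*31+88)%997=858 h(70,70)=(70*31+70)%997=246 -> [801, 90, 858, 246]
  L2: h(801,90)=(801*31+90)%997=993 h(858,246)=(858*31+246)%997=922 -> [993, 922]
  L3: h(993,922)=(993*31+922)%997=798 -> [798]
  root=798

Answer: 23 801 24 993 418 413 798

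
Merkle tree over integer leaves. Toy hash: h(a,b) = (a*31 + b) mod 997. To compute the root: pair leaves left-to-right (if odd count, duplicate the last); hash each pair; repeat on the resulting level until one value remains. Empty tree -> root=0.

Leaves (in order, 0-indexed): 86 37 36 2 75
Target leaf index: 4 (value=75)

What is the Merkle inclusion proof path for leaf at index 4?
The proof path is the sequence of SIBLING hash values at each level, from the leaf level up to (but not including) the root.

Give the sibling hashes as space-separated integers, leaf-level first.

L0 (leaves): [86, 37, 36, 2, 75], target index=4
L1: h(86,37)=(86*31+37)%997=709 [pair 0] h(36,2)=(36*31+2)%997=121 [pair 1] h(75,75)=(75*31+75)%997=406 [pair 2] -> [709, 121, 406]
  Sibling for proof at L0: 75
L2: h(709,121)=(709*31+121)%997=166 [pair 0] h(406,406)=(406*31+406)%997=31 [pair 1] -> [166, 31]
  Sibling for proof at L1: 406
L3: h(166,31)=(166*31+31)%997=192 [pair 0] -> [192]
  Sibling for proof at L2: 166
Root: 192
Proof path (sibling hashes from leaf to root): [75, 406, 166]

Answer: 75 406 166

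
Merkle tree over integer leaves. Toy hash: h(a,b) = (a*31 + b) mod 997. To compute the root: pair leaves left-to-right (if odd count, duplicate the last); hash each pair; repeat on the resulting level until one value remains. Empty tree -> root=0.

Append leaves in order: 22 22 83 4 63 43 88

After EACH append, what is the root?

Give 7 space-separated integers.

After append 22 (leaves=[22]):
  L0: [22]
  root=22
After append 22 (leaves=[22, 22]):
  L0: [22, 22]
  L1: h(22,22)=(22*31+22)%997=704 -> [704]
  root=704
After append 83 (leaves=[22, 22, 83]):
  L0: [22, 22, 83]
  L1: h(22,22)=(22*31+22)%997=704 h(83,83)=(83*31+83)%997=662 -> [704, 662]
  L2: h(704,662)=(704*31+662)%997=552 -> [552]
  root=552
After append 4 (leaves=[22, 22, 83, 4]):
  L0: [22, 22, 83, 4]
  L1: h(22,22)=(22*31+22)%997=704 h(83,4)=(83*31+4)%997=583 -> [704, 583]
  L2: h(704,583)=(704*31+583)%997=473 -> [473]
  root=473
After append 63 (leaves=[22, 22, 83, 4, 63]):
  L0: [22, 22, 83, 4, 63]
  L1: h(22,22)=(22*31+22)%997=704 h(83,4)=(83*31+4)%997=583 h(63,63)=(63*31+63)%997=22 -> [704, 583, 22]
  L2: h(704,583)=(704*31+583)%997=473 h(22,22)=(22*31+22)%997=704 -> [473, 704]
  L3: h(473,704)=(473*31+704)%997=412 -> [412]
  root=412
After append 43 (leaves=[22, 22, 83, 4, 63, 43]):
  L0: [22, 22, 83, 4, 63, 43]
  L1: h(22,22)=(22*31+22)%997=704 h(83,4)=(83*31+4)%997=583 h(63,43)=(63*31+43)%997=2 -> [704, 583, 2]
  L2: h(704,583)=(704*31+583)%997=473 h(2,2)=(2*31+2)%997=64 -> [473, 64]
  L3: h(473,64)=(473*31+64)%997=769 -> [769]
  root=769
After append 88 (leaves=[22, 22, 83, 4, 63, 43, 88]):
  L0: [22, 22, 83, 4, 63, 43, 88]
  L1: h(22,22)=(22*31+22)%997=704 h(83,4)=(83*31+4)%997=583 h(63,43)=(63*31+43)%997=2 h(88,88)=(88*31+88)%997=822 -> [704, 583, 2, 822]
  L2: h(704,583)=(704*31+583)%997=473 h(2,822)=(2*31+822)%997=884 -> [473, 884]
  L3: h(473,884)=(473*31+884)%997=592 -> [592]
  root=592

Answer: 22 704 552 473 412 769 592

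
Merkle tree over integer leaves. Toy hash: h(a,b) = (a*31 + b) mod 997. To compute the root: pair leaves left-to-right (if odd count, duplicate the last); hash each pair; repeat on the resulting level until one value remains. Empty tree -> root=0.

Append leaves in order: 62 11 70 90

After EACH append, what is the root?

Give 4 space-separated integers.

Answer: 62 936 349 369

Derivation:
After append 62 (leaves=[62]):
  L0: [62]
  root=62
After append 11 (leaves=[62, 11]):
  L0: [62, 11]
  L1: h(62,11)=(62*31+11)%997=936 -> [936]
  root=936
After append 70 (leaves=[62, 11, 70]):
  L0: [62, 11, 70]
  L1: h(62,11)=(62*31+11)%997=936 h(70,70)=(70*31+70)%997=246 -> [936, 246]
  L2: h(936,246)=(936*31+246)%997=349 -> [349]
  root=349
After append 90 (leaves=[62, 11, 70, 90]):
  L0: [62, 11, 70, 90]
  L1: h(62,11)=(62*31+11)%997=936 h(70,90)=(70*31+90)%997=266 -> [936, 266]
  L2: h(936,266)=(936*31+266)%997=369 -> [369]
  root=369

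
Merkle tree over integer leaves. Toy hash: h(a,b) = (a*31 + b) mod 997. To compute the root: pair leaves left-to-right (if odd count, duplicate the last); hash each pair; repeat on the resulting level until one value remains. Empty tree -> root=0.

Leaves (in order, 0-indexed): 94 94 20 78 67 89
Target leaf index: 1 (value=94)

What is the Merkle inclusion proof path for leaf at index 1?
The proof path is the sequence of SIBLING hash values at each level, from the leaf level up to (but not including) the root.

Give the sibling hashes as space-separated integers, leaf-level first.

L0 (leaves): [94, 94, 20, 78, 67, 89], target index=1
L1: h(94,94)=(94*31+94)%997=17 [pair 0] h(20,78)=(20*31+78)%997=698 [pair 1] h(67,89)=(67*31+89)%997=172 [pair 2] -> [17, 698, 172]
  Sibling for proof at L0: 94
L2: h(17,698)=(17*31+698)%997=228 [pair 0] h(172,172)=(172*31+172)%997=519 [pair 1] -> [228, 519]
  Sibling for proof at L1: 698
L3: h(228,519)=(228*31+519)%997=608 [pair 0] -> [608]
  Sibling for proof at L2: 519
Root: 608
Proof path (sibling hashes from leaf to root): [94, 698, 519]

Answer: 94 698 519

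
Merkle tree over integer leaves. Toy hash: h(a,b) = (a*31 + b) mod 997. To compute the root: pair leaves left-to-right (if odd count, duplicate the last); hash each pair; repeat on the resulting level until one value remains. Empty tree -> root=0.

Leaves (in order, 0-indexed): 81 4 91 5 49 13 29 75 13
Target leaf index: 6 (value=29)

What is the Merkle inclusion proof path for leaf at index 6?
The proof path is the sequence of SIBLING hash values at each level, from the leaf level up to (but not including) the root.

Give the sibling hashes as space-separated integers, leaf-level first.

L0 (leaves): [81, 4, 91, 5, 49, 13, 29, 75, 13], target index=6
L1: h(81,4)=(81*31+4)%997=521 [pair 0] h(91,5)=(91*31+5)%997=832 [pair 1] h(49,13)=(49*31+13)%997=535 [pair 2] h(29,75)=(29*31+75)%997=974 [pair 3] h(13,13)=(13*31+13)%997=416 [pair 4] -> [521, 832, 535, 974, 416]
  Sibling for proof at L0: 75
L2: h(521,832)=(521*31+832)%997=34 [pair 0] h(535,974)=(535*31+974)%997=610 [pair 1] h(416,416)=(416*31+416)%997=351 [pair 2] -> [34, 610, 351]
  Sibling for proof at L1: 535
L3: h(34,610)=(34*31+610)%997=667 [pair 0] h(351,351)=(351*31+351)%997=265 [pair 1] -> [667, 265]
  Sibling for proof at L2: 34
L4: h(667,265)=(667*31+265)%997=5 [pair 0] -> [5]
  Sibling for proof at L3: 265
Root: 5
Proof path (sibling hashes from leaf to root): [75, 535, 34, 265]

Answer: 75 535 34 265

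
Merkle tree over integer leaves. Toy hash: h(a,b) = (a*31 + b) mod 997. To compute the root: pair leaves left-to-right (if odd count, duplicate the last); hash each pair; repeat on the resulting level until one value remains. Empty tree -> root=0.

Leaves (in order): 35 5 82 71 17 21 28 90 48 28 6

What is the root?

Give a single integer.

Answer: 108

Derivation:
L0: [35, 5, 82, 71, 17, 21, 28, 90, 48, 28, 6]
L1: h(35,5)=(35*31+5)%997=93 h(82,71)=(82*31+71)%997=619 h(17,21)=(17*31+21)%997=548 h(28,90)=(28*31+90)%997=958 h(48,28)=(48*31+28)%997=519 h(6,6)=(6*31+6)%997=192 -> [93, 619, 548, 958, 519, 192]
L2: h(93,619)=(93*31+619)%997=511 h(548,958)=(548*31+958)%997=0 h(519,192)=(519*31+192)%997=329 -> [511, 0, 329]
L3: h(511,0)=(511*31+0)%997=886 h(329,329)=(329*31+329)%997=558 -> [886, 558]
L4: h(886,558)=(886*31+558)%997=108 -> [108]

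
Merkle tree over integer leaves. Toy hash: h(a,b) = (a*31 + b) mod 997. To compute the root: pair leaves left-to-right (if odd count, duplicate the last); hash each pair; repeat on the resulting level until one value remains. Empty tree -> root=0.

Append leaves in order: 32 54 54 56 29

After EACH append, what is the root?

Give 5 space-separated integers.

Answer: 32 49 256 258 805

Derivation:
After append 32 (leaves=[32]):
  L0: [32]
  root=32
After append 54 (leaves=[32, 54]):
  L0: [32, 54]
  L1: h(32,54)=(32*31+54)%997=49 -> [49]
  root=49
After append 54 (leaves=[32, 54, 54]):
  L0: [32, 54, 54]
  L1: h(32,54)=(32*31+54)%997=49 h(54,54)=(54*31+54)%997=731 -> [49, 731]
  L2: h(49,731)=(49*31+731)%997=256 -> [256]
  root=256
After append 56 (leaves=[32, 54, 54, 56]):
  L0: [32, 54, 54, 56]
  L1: h(32,54)=(32*31+54)%997=49 h(54,56)=(54*31+56)%997=733 -> [49, 733]
  L2: h(49,733)=(49*31+733)%997=258 -> [258]
  root=258
After append 29 (leaves=[32, 54, 54, 56, 29]):
  L0: [32, 54, 54, 56, 29]
  L1: h(32,54)=(32*31+54)%997=49 h(54,56)=(54*31+56)%997=733 h(29,29)=(29*31+29)%997=928 -> [49, 733, 928]
  L2: h(49,733)=(49*31+733)%997=258 h(928,928)=(928*31+928)%997=783 -> [258, 783]
  L3: h(258,783)=(258*31+783)%997=805 -> [805]
  root=805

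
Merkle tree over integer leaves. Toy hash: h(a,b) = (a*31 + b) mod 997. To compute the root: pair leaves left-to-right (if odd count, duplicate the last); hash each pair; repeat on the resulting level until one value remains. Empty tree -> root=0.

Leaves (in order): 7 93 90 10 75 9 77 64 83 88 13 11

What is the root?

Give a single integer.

Answer: 769

Derivation:
L0: [7, 93, 90, 10, 75, 9, 77, 64, 83, 88, 13, 11]
L1: h(7,93)=(7*31+93)%997=310 h(90,10)=(90*31+10)%997=806 h(75,9)=(75*31+9)%997=340 h(77,64)=(77*31+64)%997=457 h(83,88)=(83*31+88)%997=667 h(13,11)=(13*31+11)%997=414 -> [310, 806, 340, 457, 667, 414]
L2: h(310,806)=(310*31+806)%997=446 h(340,457)=(340*31+457)%997=30 h(667,414)=(667*31+414)%997=154 -> [446, 30, 154]
L3: h(446,30)=(446*31+30)%997=895 h(154,154)=(154*31+154)%997=940 -> [895, 940]
L4: h(895,940)=(895*31+940)%997=769 -> [769]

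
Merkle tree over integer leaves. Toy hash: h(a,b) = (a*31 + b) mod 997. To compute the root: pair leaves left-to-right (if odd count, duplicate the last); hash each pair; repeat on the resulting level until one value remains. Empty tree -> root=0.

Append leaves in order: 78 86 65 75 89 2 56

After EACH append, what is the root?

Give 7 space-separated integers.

After append 78 (leaves=[78]):
  L0: [78]
  root=78
After append 86 (leaves=[78, 86]):
  L0: [78, 86]
  L1: h(78,86)=(78*31+86)%997=510 -> [510]
  root=510
After append 65 (leaves=[78, 86, 65]):
  L0: [78, 86, 65]
  L1: h(78,86)=(78*31+86)%997=510 h(65,65)=(65*31+65)%997=86 -> [510, 86]
  L2: h(510,86)=(510*31+86)%997=941 -> [941]
  root=941
After append 75 (leaves=[78, 86, 65, 75]):
  L0: [78, 86, 65, 75]
  L1: h(78,86)=(78*31+86)%997=510 h(65,75)=(65*31+75)%997=96 -> [510, 96]
  L2: h(510,96)=(510*31+96)%997=951 -> [951]
  root=951
After append 89 (leaves=[78, 86, 65, 75, 89]):
  L0: [78, 86, 65, 75, 89]
  L1: h(78,86)=(78*31+86)%997=510 h(65,75)=(65*31+75)%997=96 h(89,89)=(89*31+89)%997=854 -> [510, 96, 854]
  L2: h(510,96)=(510*31+96)%997=951 h(854,854)=(854*31+854)%997=409 -> [951, 409]
  L3: h(951,409)=(951*31+409)%997=977 -> [977]
  root=977
After append 2 (leaves=[78, 86, 65, 75, 89, 2]):
  L0: [78, 86, 65, 75, 89, 2]
  L1: h(78,86)=(78*31+86)%997=510 h(65,75)=(65*31+75)%997=96 h(89,2)=(89*31+2)%997=767 -> [510, 96, 767]
  L2: h(510,96)=(510*31+96)%997=951 h(767,767)=(767*31+767)%997=616 -> [951, 616]
  L3: h(951,616)=(951*31+616)%997=187 -> [187]
  root=187
After append 56 (leaves=[78, 86, 65, 75, 89, 2, 56]):
  L0: [78, 86, 65, 75, 89, 2, 56]
  L1: h(78,86)=(78*31+86)%997=510 h(65,75)=(65*31+75)%997=96 h(89,2)=(89*31+2)%997=767 h(56,56)=(56*31+56)%997=795 -> [510, 96, 767, 795]
  L2: h(510,96)=(510*31+96)%997=951 h(767,795)=(767*31+795)%997=644 -> [951, 644]
  L3: h(951,644)=(951*31+644)%997=215 -> [215]
  root=215

Answer: 78 510 941 951 977 187 215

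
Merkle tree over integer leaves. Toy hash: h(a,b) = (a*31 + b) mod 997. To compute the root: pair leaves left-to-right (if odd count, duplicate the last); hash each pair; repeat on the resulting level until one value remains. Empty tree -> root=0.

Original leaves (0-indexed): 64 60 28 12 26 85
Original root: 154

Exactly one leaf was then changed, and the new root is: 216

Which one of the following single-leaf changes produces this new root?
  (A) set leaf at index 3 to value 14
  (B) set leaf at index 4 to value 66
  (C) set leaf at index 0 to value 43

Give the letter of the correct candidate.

Original leaves: [64, 60, 28, 12, 26, 85]
Target new root: 216
Try each candidate change and compute the resulting root:
Candidate A: set leaf[3] = 14 -> leaves = [64, 60, 28, 14, 26, 85]
  L0: [64, 60, 28, 14, 26, 85]
  L1: h(64,60)=(64*31+60)%997=50 h(28,14)=(28*31+14)%997=882 h(26,85)=(26*31+85)%997=891 -> [50, 882, 891]
  L2: h(50,882)=(50*31+882)%997=438 h(891,891)=(891*31+891)%997=596 -> [438, 596]
  L3: h(438,596)=(438*31+596)%997=216 -> [216]
  root = 216 == target 216  ** MATCH **
Candidate B: set leaf[4] = 66 -> leaves = [64, 60, 28, 12, 66, 85]
  L0: [64, 60, 28, 12, 66, 85]
  L1: h(64,60)=(64*31+60)%997=50 h(28,12)=(28*31+12)%997=880 h(66,85)=(66*31+85)%997=137 -> [50, 880, 137]
  L2: h(50,880)=(50*31+880)%997=436 h(137,137)=(137*31+137)%997=396 -> [436, 396]
  L3: h(436,396)=(436*31+396)%997=951 -> [951]
  root = 951 != target 216
Candidate C: set leaf[0] = 43 -> leaves = [43, 60, 28, 12, 26, 85]
  L0: [43, 60, 28, 12, 26, 85]
  L1: h(43,60)=(43*31+60)%997=396 h(28,12)=(28*31+12)%997=880 h(26,85)=(26*31+85)%997=891 -> [396, 880, 891]
  L2: h(396,880)=(396*31+880)%997=195 h(891,891)=(891*31+891)%997=596 -> [195, 596]
  L3: h(195,596)=(195*31+596)%997=659 -> [659]
  root = 659 != target 216
Candidate A produces the target root.

Answer: A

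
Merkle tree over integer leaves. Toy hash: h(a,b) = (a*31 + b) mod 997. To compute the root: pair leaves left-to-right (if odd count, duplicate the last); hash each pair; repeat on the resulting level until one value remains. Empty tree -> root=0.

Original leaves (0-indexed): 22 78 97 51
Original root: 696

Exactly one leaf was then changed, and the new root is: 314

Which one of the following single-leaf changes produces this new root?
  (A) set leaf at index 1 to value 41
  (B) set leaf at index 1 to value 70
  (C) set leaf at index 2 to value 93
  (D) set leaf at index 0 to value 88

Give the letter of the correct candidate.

Answer: D

Derivation:
Original leaves: [22, 78, 97, 51]
Target new root: 314
Try each candidate change and compute the resulting root:
Candidate A: set leaf[1] = 41 -> leaves = [22, 41, 97, 51]
  L0: [22, 41, 97, 51]
  L1: h(22,41)=(22*31+41)%997=723 h(97,51)=(97*31+51)%997=67 -> [723, 67]
  L2: h(723,67)=(723*31+67)%997=546 -> [546]
  root = 546 != target 314
Candidate B: set leaf[1] = 70 -> leaves = [22, 70, 97, 51]
  L0: [22, 70, 97, 51]
  L1: h(22,70)=(22*31+70)%997=752 h(97,51)=(97*31+51)%997=67 -> [752, 67]
  L2: h(752,67)=(752*31+67)%997=448 -> [448]
  root = 448 != target 314
Candidate C: set leaf[2] = 93 -> leaves = [22, 78, 93, 51]
  L0: [22, 78, 93, 51]
  L1: h(22,78)=(22*31+78)%997=760 h(93,51)=(93*31+51)%997=940 -> [760, 940]
  L2: h(760,940)=(760*31+940)%997=572 -> [572]
  root = 572 != target 314
Candidate D: set leaf[0] = 88 -> leaves = [88, 78, 97, 51]
  L0: [88, 78, 97, 51]
  L1: h(88,78)=(88*31+78)%997=812 h(97,51)=(97*31+51)%997=67 -> [812, 67]
  L2: h(812,67)=(812*31+67)%997=314 -> [314]
  root = 314 == target 314  ** MATCH **
Candidate D produces the target root.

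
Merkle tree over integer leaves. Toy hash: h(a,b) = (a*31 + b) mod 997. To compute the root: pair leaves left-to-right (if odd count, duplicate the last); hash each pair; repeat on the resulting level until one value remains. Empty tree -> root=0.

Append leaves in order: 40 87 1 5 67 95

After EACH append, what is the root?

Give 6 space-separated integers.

After append 40 (leaves=[40]):
  L0: [40]
  root=40
After append 87 (leaves=[40, 87]):
  L0: [40, 87]
  L1: h(40,87)=(40*31+87)%997=330 -> [330]
  root=330
After append 1 (leaves=[40, 87, 1]):
  L0: [40, 87, 1]
  L1: h(40,87)=(40*31+87)%997=330 h(1,1)=(1*31+1)%997=32 -> [330, 32]
  L2: h(330,32)=(330*31+32)%997=292 -> [292]
  root=292
After append 5 (leaves=[40, 87, 1, 5]):
  L0: [40, 87, 1, 5]
  L1: h(40,87)=(40*31+87)%997=330 h(1,5)=(1*31+5)%997=36 -> [330, 36]
  L2: h(330,36)=(330*31+36)%997=296 -> [296]
  root=296
After append 67 (leaves=[40, 87, 1, 5, 67]):
  L0: [40, 87, 1, 5, 67]
  L1: h(40,87)=(40*31+87)%997=330 h(1,5)=(1*31+5)%997=36 h(67,67)=(67*31+67)%997=150 -> [330, 36, 150]
  L2: h(330,36)=(330*31+36)%997=296 h(150,150)=(150*31+150)%997=812 -> [296, 812]
  L3: h(296,812)=(296*31+812)%997=18 -> [18]
  root=18
After append 95 (leaves=[40, 87, 1, 5, 67, 95]):
  L0: [40, 87, 1, 5, 67, 95]
  L1: h(40,87)=(40*31+87)%997=330 h(1,5)=(1*31+5)%997=36 h(67,95)=(67*31+95)%997=178 -> [330, 36, 178]
  L2: h(330,36)=(330*31+36)%997=296 h(178,178)=(178*31+178)%997=711 -> [296, 711]
  L3: h(296,711)=(296*31+711)%997=914 -> [914]
  root=914

Answer: 40 330 292 296 18 914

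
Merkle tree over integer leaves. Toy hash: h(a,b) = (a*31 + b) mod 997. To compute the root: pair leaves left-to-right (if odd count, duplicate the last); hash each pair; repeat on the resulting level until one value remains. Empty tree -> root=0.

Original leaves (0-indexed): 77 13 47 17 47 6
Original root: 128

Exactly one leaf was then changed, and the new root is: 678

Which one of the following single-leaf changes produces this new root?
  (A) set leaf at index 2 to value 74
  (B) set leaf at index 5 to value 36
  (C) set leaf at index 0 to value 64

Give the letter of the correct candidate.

Original leaves: [77, 13, 47, 17, 47, 6]
Target new root: 678
Try each candidate change and compute the resulting root:
Candidate A: set leaf[2] = 74 -> leaves = [77, 13, 74, 17, 47, 6]
  L0: [77, 13, 74, 17, 47, 6]
  L1: h(77,13)=(77*31+13)%997=406 h(74,17)=(74*31+17)%997=317 h(47,6)=(47*31+6)%997=466 -> [406, 317, 466]
  L2: h(406,317)=(406*31+317)%997=939 h(466,466)=(466*31+466)%997=954 -> [939, 954]
  L3: h(939,954)=(939*31+954)%997=153 -> [153]
  root = 153 != target 678
Candidate B: set leaf[5] = 36 -> leaves = [77, 13, 47, 17, 47, 36]
  L0: [77, 13, 47, 17, 47, 36]
  L1: h(77,13)=(77*31+13)%997=406 h(47,17)=(47*31+17)%997=477 h(47,36)=(47*31+36)%997=496 -> [406, 477, 496]
  L2: h(406,477)=(406*31+477)%997=102 h(496,496)=(496*31+496)%997=917 -> [102, 917]
  L3: h(102,917)=(102*31+917)%997=91 -> [91]
  root = 91 != target 678
Candidate C: set leaf[0] = 64 -> leaves = [64, 13, 47, 17, 47, 6]
  L0: [64, 13, 47, 17, 47, 6]
  L1: h(64,13)=(64*31+13)%997=3 h(47,17)=(47*31+17)%997=477 h(47,6)=(47*31+6)%997=466 -> [3, 477, 466]
  L2: h(3,477)=(3*31+477)%997=570 h(466,466)=(466*31+466)%997=954 -> [570, 954]
  L3: h(570,954)=(570*31+954)%997=678 -> [678]
  root = 678 == target 678  ** MATCH **
Candidate C produces the target root.

Answer: C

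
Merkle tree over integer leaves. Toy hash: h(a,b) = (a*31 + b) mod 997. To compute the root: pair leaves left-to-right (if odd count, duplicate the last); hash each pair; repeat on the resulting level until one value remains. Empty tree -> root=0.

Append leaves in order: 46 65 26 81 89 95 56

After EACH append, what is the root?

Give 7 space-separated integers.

After append 46 (leaves=[46]):
  L0: [46]
  root=46
After append 65 (leaves=[46, 65]):
  L0: [46, 65]
  L1: h(46,65)=(46*31+65)%997=494 -> [494]
  root=494
After append 26 (leaves=[46, 65, 26]):
  L0: [46, 65, 26]
  L1: h(46,65)=(46*31+65)%997=494 h(26,26)=(26*31+26)%997=832 -> [494, 832]
  L2: h(494,832)=(494*31+832)%997=194 -> [194]
  root=194
After append 81 (leaves=[46, 65, 26, 81]):
  L0: [46, 65, 26, 81]
  L1: h(46,65)=(46*31+65)%997=494 h(26,81)=(26*31+81)%997=887 -> [494, 887]
  L2: h(494,887)=(494*31+887)%997=249 -> [249]
  root=249
After append 89 (leaves=[46, 65, 26, 81, 89]):
  L0: [46, 65, 26, 81, 89]
  L1: h(46,65)=(46*31+65)%997=494 h(26,81)=(26*31+81)%997=887 h(89,89)=(89*31+89)%997=854 -> [494, 887, 854]
  L2: h(494,887)=(494*31+887)%997=249 h(854,854)=(854*31+854)%997=409 -> [249, 409]
  L3: h(249,409)=(249*31+409)%997=152 -> [152]
  root=152
After append 95 (leaves=[46, 65, 26, 81, 89, 95]):
  L0: [46, 65, 26, 81, 89, 95]
  L1: h(46,65)=(46*31+65)%997=494 h(26,81)=(26*31+81)%997=887 h(89,95)=(89*31+95)%997=860 -> [494, 887, 860]
  L2: h(494,887)=(494*31+887)%997=249 h(860,860)=(860*31+860)%997=601 -> [249, 601]
  L3: h(249,601)=(249*31+601)%997=344 -> [344]
  root=344
After append 56 (leaves=[46, 65, 26, 81, 89, 95, 56]):
  L0: [46, 65, 26, 81, 89, 95, 56]
  L1: h(46,65)=(46*31+65)%997=494 h(26,81)=(26*31+81)%997=887 h(89,95)=(89*31+95)%997=860 h(56,56)=(56*31+56)%997=795 -> [494, 887, 860, 795]
  L2: h(494,887)=(494*31+887)%997=249 h(860,795)=(860*31+795)%997=536 -> [249, 536]
  L3: h(249,536)=(249*31+536)%997=279 -> [279]
  root=279

Answer: 46 494 194 249 152 344 279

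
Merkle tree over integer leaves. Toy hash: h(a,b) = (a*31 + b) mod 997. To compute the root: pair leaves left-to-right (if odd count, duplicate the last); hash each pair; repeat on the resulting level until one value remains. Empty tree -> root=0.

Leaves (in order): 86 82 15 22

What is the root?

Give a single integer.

L0: [86, 82, 15, 22]
L1: h(86,82)=(86*31+82)%997=754 h(15,22)=(15*31+22)%997=487 -> [754, 487]
L2: h(754,487)=(754*31+487)%997=930 -> [930]

Answer: 930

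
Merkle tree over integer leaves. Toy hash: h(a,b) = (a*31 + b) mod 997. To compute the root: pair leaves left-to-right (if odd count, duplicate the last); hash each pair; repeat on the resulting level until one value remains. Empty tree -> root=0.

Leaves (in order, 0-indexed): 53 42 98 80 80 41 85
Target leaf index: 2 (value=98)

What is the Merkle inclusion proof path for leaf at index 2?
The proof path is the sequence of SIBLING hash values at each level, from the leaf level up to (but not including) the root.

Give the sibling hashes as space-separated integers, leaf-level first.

L0 (leaves): [53, 42, 98, 80, 80, 41, 85], target index=2
L1: h(53,42)=(53*31+42)%997=688 [pair 0] h(98,80)=(98*31+80)%997=127 [pair 1] h(80,41)=(80*31+41)%997=527 [pair 2] h(85,85)=(85*31+85)%997=726 [pair 3] -> [688, 127, 527, 726]
  Sibling for proof at L0: 80
L2: h(688,127)=(688*31+127)%997=518 [pair 0] h(527,726)=(527*31+726)%997=114 [pair 1] -> [518, 114]
  Sibling for proof at L1: 688
L3: h(518,114)=(518*31+114)%997=220 [pair 0] -> [220]
  Sibling for proof at L2: 114
Root: 220
Proof path (sibling hashes from leaf to root): [80, 688, 114]

Answer: 80 688 114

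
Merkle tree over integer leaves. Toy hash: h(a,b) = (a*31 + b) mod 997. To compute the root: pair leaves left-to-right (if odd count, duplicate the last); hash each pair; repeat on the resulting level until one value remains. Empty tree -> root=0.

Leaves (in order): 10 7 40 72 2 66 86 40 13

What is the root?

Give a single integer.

Answer: 570

Derivation:
L0: [10, 7, 40, 72, 2, 66, 86, 40, 13]
L1: h(10,7)=(10*31+7)%997=317 h(40,72)=(40*31+72)%997=315 h(2,66)=(2*31+66)%997=128 h(86,40)=(86*31+40)%997=712 h(13,13)=(13*31+13)%997=416 -> [317, 315, 128, 712, 416]
L2: h(317,315)=(317*31+315)%997=172 h(128,712)=(128*31+712)%997=692 h(416,416)=(416*31+416)%997=351 -> [172, 692, 351]
L3: h(172,692)=(172*31+692)%997=42 h(351,351)=(351*31+351)%997=265 -> [42, 265]
L4: h(42,265)=(42*31+265)%997=570 -> [570]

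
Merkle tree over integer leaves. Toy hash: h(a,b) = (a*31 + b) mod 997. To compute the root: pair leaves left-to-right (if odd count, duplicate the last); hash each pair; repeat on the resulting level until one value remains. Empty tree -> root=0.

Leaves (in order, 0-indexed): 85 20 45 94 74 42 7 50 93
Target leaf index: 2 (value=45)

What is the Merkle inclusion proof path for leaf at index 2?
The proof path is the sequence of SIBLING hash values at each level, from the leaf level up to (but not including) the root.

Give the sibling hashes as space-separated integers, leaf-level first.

L0 (leaves): [85, 20, 45, 94, 74, 42, 7, 50, 93], target index=2
L1: h(85,20)=(85*31+20)%997=661 [pair 0] h(45,94)=(45*31+94)%997=492 [pair 1] h(74,42)=(74*31+42)%997=342 [pair 2] h(7,50)=(7*31+50)%997=267 [pair 3] h(93,93)=(93*31+93)%997=982 [pair 4] -> [661, 492, 342, 267, 982]
  Sibling for proof at L0: 94
L2: h(661,492)=(661*31+492)%997=46 [pair 0] h(342,267)=(342*31+267)%997=899 [pair 1] h(982,982)=(982*31+982)%997=517 [pair 2] -> [46, 899, 517]
  Sibling for proof at L1: 661
L3: h(46,899)=(46*31+899)%997=331 [pair 0] h(517,517)=(517*31+517)%997=592 [pair 1] -> [331, 592]
  Sibling for proof at L2: 899
L4: h(331,592)=(331*31+592)%997=883 [pair 0] -> [883]
  Sibling for proof at L3: 592
Root: 883
Proof path (sibling hashes from leaf to root): [94, 661, 899, 592]

Answer: 94 661 899 592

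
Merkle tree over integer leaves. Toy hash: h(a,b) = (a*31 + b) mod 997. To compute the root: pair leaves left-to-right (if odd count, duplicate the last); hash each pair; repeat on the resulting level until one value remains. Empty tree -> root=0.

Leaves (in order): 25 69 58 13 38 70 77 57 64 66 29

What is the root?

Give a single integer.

L0: [25, 69, 58, 13, 38, 70, 77, 57, 64, 66, 29]
L1: h(25,69)=(25*31+69)%997=844 h(58,13)=(58*31+13)%997=814 h(38,70)=(38*31+70)%997=251 h(77,57)=(77*31+57)%997=450 h(64,66)=(64*31+66)%997=56 h(29,29)=(29*31+29)%997=928 -> [844, 814, 251, 450, 56, 928]
L2: h(844,814)=(844*31+814)%997=59 h(251,450)=(251*31+450)%997=255 h(56,928)=(56*31+928)%997=670 -> [59, 255, 670]
L3: h(59,255)=(59*31+255)%997=90 h(670,670)=(670*31+670)%997=503 -> [90, 503]
L4: h(90,503)=(90*31+503)%997=302 -> [302]

Answer: 302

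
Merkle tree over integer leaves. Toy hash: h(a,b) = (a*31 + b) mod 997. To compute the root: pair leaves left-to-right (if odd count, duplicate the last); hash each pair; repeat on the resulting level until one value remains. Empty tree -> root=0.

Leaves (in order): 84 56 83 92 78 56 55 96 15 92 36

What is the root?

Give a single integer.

Answer: 127

Derivation:
L0: [84, 56, 83, 92, 78, 56, 55, 96, 15, 92, 36]
L1: h(84,56)=(84*31+56)%997=666 h(83,92)=(83*31+92)%997=671 h(78,56)=(78*31+56)%997=480 h(55,96)=(55*31+96)%997=804 h(15,92)=(15*31+92)%997=557 h(36,36)=(36*31+36)%997=155 -> [666, 671, 480, 804, 557, 155]
L2: h(666,671)=(666*31+671)%997=380 h(480,804)=(480*31+804)%997=729 h(557,155)=(557*31+155)%997=473 -> [380, 729, 473]
L3: h(380,729)=(380*31+729)%997=545 h(473,473)=(473*31+473)%997=181 -> [545, 181]
L4: h(545,181)=(545*31+181)%997=127 -> [127]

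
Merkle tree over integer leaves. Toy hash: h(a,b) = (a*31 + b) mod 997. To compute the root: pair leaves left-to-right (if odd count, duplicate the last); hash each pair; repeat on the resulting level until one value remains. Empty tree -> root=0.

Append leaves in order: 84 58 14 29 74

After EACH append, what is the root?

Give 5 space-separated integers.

Answer: 84 668 219 234 279

Derivation:
After append 84 (leaves=[84]):
  L0: [84]
  root=84
After append 58 (leaves=[84, 58]):
  L0: [84, 58]
  L1: h(84,58)=(84*31+58)%997=668 -> [668]
  root=668
After append 14 (leaves=[84, 58, 14]):
  L0: [84, 58, 14]
  L1: h(84,58)=(84*31+58)%997=668 h(14,14)=(14*31+14)%997=448 -> [668, 448]
  L2: h(668,448)=(668*31+448)%997=219 -> [219]
  root=219
After append 29 (leaves=[84, 58, 14, 29]):
  L0: [84, 58, 14, 29]
  L1: h(84,58)=(84*31+58)%997=668 h(14,29)=(14*31+29)%997=463 -> [668, 463]
  L2: h(668,463)=(668*31+463)%997=234 -> [234]
  root=234
After append 74 (leaves=[84, 58, 14, 29, 74]):
  L0: [84, 58, 14, 29, 74]
  L1: h(84,58)=(84*31+58)%997=668 h(14,29)=(14*31+29)%997=463 h(74,74)=(74*31+74)%997=374 -> [668, 463, 374]
  L2: h(668,463)=(668*31+463)%997=234 h(374,374)=(374*31+374)%997=4 -> [234, 4]
  L3: h(234,4)=(234*31+4)%997=279 -> [279]
  root=279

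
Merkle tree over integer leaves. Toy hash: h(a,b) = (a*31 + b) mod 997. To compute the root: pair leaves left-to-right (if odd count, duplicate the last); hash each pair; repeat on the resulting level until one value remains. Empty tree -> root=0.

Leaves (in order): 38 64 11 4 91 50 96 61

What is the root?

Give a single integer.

L0: [38, 64, 11, 4, 91, 50, 96, 61]
L1: h(38,64)=(38*31+64)%997=245 h(11,4)=(11*31+4)%997=345 h(91,50)=(91*31+50)%997=877 h(96,61)=(96*31+61)%997=46 -> [245, 345, 877, 46]
L2: h(245,345)=(245*31+345)%997=961 h(877,46)=(877*31+46)%997=314 -> [961, 314]
L3: h(961,314)=(961*31+314)%997=195 -> [195]

Answer: 195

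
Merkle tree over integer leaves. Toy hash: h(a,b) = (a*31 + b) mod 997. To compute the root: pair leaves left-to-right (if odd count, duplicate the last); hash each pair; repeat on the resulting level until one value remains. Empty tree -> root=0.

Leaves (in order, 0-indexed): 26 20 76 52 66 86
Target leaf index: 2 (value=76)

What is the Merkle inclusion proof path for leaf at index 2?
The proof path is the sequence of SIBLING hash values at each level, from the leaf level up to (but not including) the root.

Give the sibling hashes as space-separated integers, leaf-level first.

L0 (leaves): [26, 20, 76, 52, 66, 86], target index=2
L1: h(26,20)=(26*31+20)%997=826 [pair 0] h(76,52)=(76*31+52)%997=414 [pair 1] h(66,86)=(66*31+86)%997=138 [pair 2] -> [826, 414, 138]
  Sibling for proof at L0: 52
L2: h(826,414)=(826*31+414)%997=98 [pair 0] h(138,138)=(138*31+138)%997=428 [pair 1] -> [98, 428]
  Sibling for proof at L1: 826
L3: h(98,428)=(98*31+428)%997=475 [pair 0] -> [475]
  Sibling for proof at L2: 428
Root: 475
Proof path (sibling hashes from leaf to root): [52, 826, 428]

Answer: 52 826 428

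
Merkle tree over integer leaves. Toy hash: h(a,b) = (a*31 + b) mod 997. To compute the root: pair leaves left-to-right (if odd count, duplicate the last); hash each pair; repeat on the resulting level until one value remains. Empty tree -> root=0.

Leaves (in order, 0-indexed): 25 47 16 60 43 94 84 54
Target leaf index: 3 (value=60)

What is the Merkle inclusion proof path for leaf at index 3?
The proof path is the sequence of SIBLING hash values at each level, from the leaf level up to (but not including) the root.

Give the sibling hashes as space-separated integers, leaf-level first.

Answer: 16 822 36

Derivation:
L0 (leaves): [25, 47, 16, 60, 43, 94, 84, 54], target index=3
L1: h(25,47)=(25*31+47)%997=822 [pair 0] h(16,60)=(16*31+60)%997=556 [pair 1] h(43,94)=(43*31+94)%997=430 [pair 2] h(84,54)=(84*31+54)%997=664 [pair 3] -> [822, 556, 430, 664]
  Sibling for proof at L0: 16
L2: h(822,556)=(822*31+556)%997=116 [pair 0] h(430,664)=(430*31+664)%997=36 [pair 1] -> [116, 36]
  Sibling for proof at L1: 822
L3: h(116,36)=(116*31+36)%997=641 [pair 0] -> [641]
  Sibling for proof at L2: 36
Root: 641
Proof path (sibling hashes from leaf to root): [16, 822, 36]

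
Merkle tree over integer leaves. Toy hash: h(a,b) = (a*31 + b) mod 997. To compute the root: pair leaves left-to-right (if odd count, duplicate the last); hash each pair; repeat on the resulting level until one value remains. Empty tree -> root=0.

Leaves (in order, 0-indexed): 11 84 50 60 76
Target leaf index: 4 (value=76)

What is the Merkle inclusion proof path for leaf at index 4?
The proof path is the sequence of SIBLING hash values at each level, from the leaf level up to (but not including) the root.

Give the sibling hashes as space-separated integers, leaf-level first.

L0 (leaves): [11, 84, 50, 60, 76], target index=4
L1: h(11,84)=(11*31+84)%997=425 [pair 0] h(50,60)=(50*31+60)%997=613 [pair 1] h(76,76)=(76*31+76)%997=438 [pair 2] -> [425, 613, 438]
  Sibling for proof at L0: 76
L2: h(425,613)=(425*31+613)%997=827 [pair 0] h(438,438)=(438*31+438)%997=58 [pair 1] -> [827, 58]
  Sibling for proof at L1: 438
L3: h(827,58)=(827*31+58)%997=770 [pair 0] -> [770]
  Sibling for proof at L2: 827
Root: 770
Proof path (sibling hashes from leaf to root): [76, 438, 827]

Answer: 76 438 827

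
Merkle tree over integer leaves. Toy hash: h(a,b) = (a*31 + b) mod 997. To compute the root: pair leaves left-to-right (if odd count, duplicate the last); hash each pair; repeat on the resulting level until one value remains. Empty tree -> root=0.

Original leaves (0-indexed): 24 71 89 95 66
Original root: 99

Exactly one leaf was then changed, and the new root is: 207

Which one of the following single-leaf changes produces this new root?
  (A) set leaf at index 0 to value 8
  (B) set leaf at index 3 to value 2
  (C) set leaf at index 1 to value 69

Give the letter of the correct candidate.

Answer: B

Derivation:
Original leaves: [24, 71, 89, 95, 66]
Target new root: 207
Try each candidate change and compute the resulting root:
Candidate A: set leaf[0] = 8 -> leaves = [8, 71, 89, 95, 66]
  L0: [8, 71, 89, 95, 66]
  L1: h(8,71)=(8*31+71)%997=319 h(89,95)=(89*31+95)%997=860 h(66,66)=(66*31+66)%997=118 -> [319, 860, 118]
  L2: h(319,860)=(319*31+860)%997=779 h(118,118)=(118*31+118)%997=785 -> [779, 785]
  L3: h(779,785)=(779*31+785)%997=9 -> [9]
  root = 9 != target 207
Candidate B: set leaf[3] = 2 -> leaves = [24, 71, 89, 2, 66]
  L0: [24, 71, 89, 2, 66]
  L1: h(24,71)=(24*31+71)%997=815 h(89,2)=(89*31+2)%997=767 h(66,66)=(66*31+66)%997=118 -> [815, 767, 118]
  L2: h(815,767)=(815*31+767)%997=110 h(118,118)=(118*31+118)%997=785 -> [110, 785]
  L3: h(110,785)=(110*31+785)%997=207 -> [207]
  root = 207 == target 207  ** MATCH **
Candidate C: set leaf[1] = 69 -> leaves = [24, 69, 89, 95, 66]
  L0: [24, 69, 89, 95, 66]
  L1: h(24,69)=(24*31+69)%997=813 h(89,95)=(89*31+95)%997=860 h(66,66)=(66*31+66)%997=118 -> [813, 860, 118]
  L2: h(813,860)=(813*31+860)%997=141 h(118,118)=(118*31+118)%997=785 -> [141, 785]
  L3: h(141,785)=(141*31+785)%997=171 -> [171]
  root = 171 != target 207
Candidate B produces the target root.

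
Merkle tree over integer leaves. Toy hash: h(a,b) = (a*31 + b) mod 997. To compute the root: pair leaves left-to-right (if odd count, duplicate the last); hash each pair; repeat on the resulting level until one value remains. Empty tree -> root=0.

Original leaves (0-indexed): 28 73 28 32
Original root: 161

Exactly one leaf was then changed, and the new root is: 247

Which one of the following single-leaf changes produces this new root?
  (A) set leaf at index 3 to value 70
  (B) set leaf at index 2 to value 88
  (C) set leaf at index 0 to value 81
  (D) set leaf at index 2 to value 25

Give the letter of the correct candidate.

Original leaves: [28, 73, 28, 32]
Target new root: 247
Try each candidate change and compute the resulting root:
Candidate A: set leaf[3] = 70 -> leaves = [28, 73, 28, 70]
  L0: [28, 73, 28, 70]
  L1: h(28,73)=(28*31+73)%997=941 h(28,70)=(28*31+70)%997=938 -> [941, 938]
  L2: h(941,938)=(941*31+938)%997=199 -> [199]
  root = 199 != target 247
Candidate B: set leaf[2] = 88 -> leaves = [28, 73, 88, 32]
  L0: [28, 73, 88, 32]
  L1: h(28,73)=(28*31+73)%997=941 h(88,32)=(88*31+32)%997=766 -> [941, 766]
  L2: h(941,766)=(941*31+766)%997=27 -> [27]
  root = 27 != target 247
Candidate C: set leaf[0] = 81 -> leaves = [81, 73, 28, 32]
  L0: [81, 73, 28, 32]
  L1: h(81,73)=(81*31+73)%997=590 h(28,32)=(28*31+32)%997=900 -> [590, 900]
  L2: h(590,900)=(590*31+900)%997=247 -> [247]
  root = 247 == target 247  ** MATCH **
Candidate D: set leaf[2] = 25 -> leaves = [28, 73, 25, 32]
  L0: [28, 73, 25, 32]
  L1: h(28,73)=(28*31+73)%997=941 h(25,32)=(25*31+32)%997=807 -> [941, 807]
  L2: h(941,807)=(941*31+807)%997=68 -> [68]
  root = 68 != target 247
Candidate C produces the target root.

Answer: C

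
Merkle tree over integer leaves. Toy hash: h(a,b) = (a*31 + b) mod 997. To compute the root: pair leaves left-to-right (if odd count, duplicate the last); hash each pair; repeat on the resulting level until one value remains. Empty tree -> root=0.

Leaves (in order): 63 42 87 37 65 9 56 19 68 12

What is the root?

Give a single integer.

Answer: 58

Derivation:
L0: [63, 42, 87, 37, 65, 9, 56, 19, 68, 12]
L1: h(63,42)=(63*31+42)%997=1 h(87,37)=(87*31+37)%997=740 h(65,9)=(65*31+9)%997=30 h(56,19)=(56*31+19)%997=758 h(68,12)=(68*31+12)%997=126 -> [1, 740, 30, 758, 126]
L2: h(1,740)=(1*31+740)%997=771 h(30,758)=(30*31+758)%997=691 h(126,126)=(126*31+126)%997=44 -> [771, 691, 44]
L3: h(771,691)=(771*31+691)%997=664 h(44,44)=(44*31+44)%997=411 -> [664, 411]
L4: h(664,411)=(664*31+411)%997=58 -> [58]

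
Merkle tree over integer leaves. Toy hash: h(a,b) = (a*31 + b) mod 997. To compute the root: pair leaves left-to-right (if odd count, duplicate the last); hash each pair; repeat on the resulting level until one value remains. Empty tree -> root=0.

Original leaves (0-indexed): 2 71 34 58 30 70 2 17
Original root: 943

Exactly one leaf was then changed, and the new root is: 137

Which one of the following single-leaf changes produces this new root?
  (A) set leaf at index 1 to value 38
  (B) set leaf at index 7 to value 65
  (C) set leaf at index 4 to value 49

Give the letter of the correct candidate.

Original leaves: [2, 71, 34, 58, 30, 70, 2, 17]
Target new root: 137
Try each candidate change and compute the resulting root:
Candidate A: set leaf[1] = 38 -> leaves = [2, 38, 34, 58, 30, 70, 2, 17]
  L0: [2, 38, 34, 58, 30, 70, 2, 17]
  L1: h(2,38)=(2*31+38)%997=100 h(34,58)=(34*31+58)%997=115 h(30,70)=(30*31+70)%997=3 h(2,17)=(2*31+17)%997=79 -> [100, 115, 3, 79]
  L2: h(100,115)=(100*31+115)%997=224 h(3,79)=(3*31+79)%997=172 -> [224, 172]
  L3: h(224,172)=(224*31+172)%997=137 -> [137]
  root = 137 == target 137  ** MATCH **
Candidate B: set leaf[7] = 65 -> leaves = [2, 71, 34, 58, 30, 70, 2, 65]
  L0: [2, 71, 34, 58, 30, 70, 2, 65]
  L1: h(2,71)=(2*31+71)%997=133 h(34,58)=(34*31+58)%997=115 h(30,70)=(30*31+70)%997=3 h(2,65)=(2*31+65)%997=127 -> [133, 115, 3, 127]
  L2: h(133,115)=(133*31+115)%997=250 h(3,127)=(3*31+127)%997=220 -> [250, 220]
  L3: h(250,220)=(250*31+220)%997=991 -> [991]
  root = 991 != target 137
Candidate C: set leaf[4] = 49 -> leaves = [2, 71, 34, 58, 49, 70, 2, 17]
  L0: [2, 71, 34, 58, 49, 70, 2, 17]
  L1: h(2,71)=(2*31+71)%997=133 h(34,58)=(34*31+58)%997=115 h(49,70)=(49*31+70)%997=592 h(2,17)=(2*31+17)%997=79 -> [133, 115, 592, 79]
  L2: h(133,115)=(133*31+115)%997=250 h(592,79)=(592*31+79)%997=485 -> [250, 485]
  L3: h(250,485)=(250*31+485)%997=259 -> [259]
  root = 259 != target 137
Candidate A produces the target root.

Answer: A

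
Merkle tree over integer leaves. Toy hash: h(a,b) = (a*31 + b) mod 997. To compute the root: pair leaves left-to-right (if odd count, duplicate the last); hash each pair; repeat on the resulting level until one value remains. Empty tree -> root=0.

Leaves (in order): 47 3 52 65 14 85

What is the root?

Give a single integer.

L0: [47, 3, 52, 65, 14, 85]
L1: h(47,3)=(47*31+3)%997=463 h(52,65)=(52*31+65)%997=680 h(14,85)=(14*31+85)%997=519 -> [463, 680, 519]
L2: h(463,680)=(463*31+680)%997=78 h(519,519)=(519*31+519)%997=656 -> [78, 656]
L3: h(78,656)=(78*31+656)%997=83 -> [83]

Answer: 83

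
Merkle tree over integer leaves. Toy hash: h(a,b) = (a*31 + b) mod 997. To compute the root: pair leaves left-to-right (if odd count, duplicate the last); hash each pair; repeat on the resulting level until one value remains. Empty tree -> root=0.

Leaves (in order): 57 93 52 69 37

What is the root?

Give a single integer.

Answer: 108

Derivation:
L0: [57, 93, 52, 69, 37]
L1: h(57,93)=(57*31+93)%997=863 h(52,69)=(52*31+69)%997=684 h(37,37)=(37*31+37)%997=187 -> [863, 684, 187]
L2: h(863,684)=(863*31+684)%997=518 h(187,187)=(187*31+187)%997=2 -> [518, 2]
L3: h(518,2)=(518*31+2)%997=108 -> [108]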